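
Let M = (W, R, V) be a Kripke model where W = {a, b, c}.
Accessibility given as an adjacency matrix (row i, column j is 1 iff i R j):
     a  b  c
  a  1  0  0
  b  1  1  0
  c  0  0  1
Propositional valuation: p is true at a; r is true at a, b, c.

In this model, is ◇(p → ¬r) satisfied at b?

Recall that ◇ψ holds at a world iff ψ holds at some accessible world.
At b: ◇(p → ¬r) requires p → ¬r at some successor in {a, b}.
  p → ¬r holds at b, so ◇(p → ¬r) is true at b.

Yes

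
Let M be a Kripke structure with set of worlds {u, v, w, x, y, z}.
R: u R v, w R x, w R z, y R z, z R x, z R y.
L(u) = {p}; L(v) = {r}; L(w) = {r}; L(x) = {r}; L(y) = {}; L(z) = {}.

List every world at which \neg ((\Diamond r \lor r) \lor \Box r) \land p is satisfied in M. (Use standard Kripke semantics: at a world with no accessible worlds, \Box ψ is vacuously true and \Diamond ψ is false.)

Let φ = \neg ((\Diamond r \lor r) \lor \Box r) \land p. Evaluate φ at each world:
  u (successors {v}): φ is false.
  v (successors ∅): φ is false.
  w (successors {x, z}): φ is false.
  x (successors ∅): φ is false.
  y (successors {z}): φ is false.
  z (successors {x, y}): φ is false.
For instance, at z:
  At z: \neg ((\Diamond r \lor r) \lor \Box r) is false, p is false, so \neg ((\Diamond r \lor r) \lor \Box r) \land p is false.
    At z: (\Diamond r \lor r) \lor \Box r is true, so \neg ((\Diamond r \lor r) \lor \Box r) is false.
      At z: \Diamond r \lor r is true, \Box r is false, so (\Diamond r \lor r) \lor \Box r is true.
Satisfying worlds: none.

none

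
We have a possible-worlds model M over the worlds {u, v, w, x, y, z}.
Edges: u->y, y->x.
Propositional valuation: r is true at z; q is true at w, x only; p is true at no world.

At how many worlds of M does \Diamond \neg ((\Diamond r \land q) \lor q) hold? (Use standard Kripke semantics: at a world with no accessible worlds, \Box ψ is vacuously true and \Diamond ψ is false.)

Let φ = \Diamond \neg ((\Diamond r \land q) \lor q). Evaluate φ at each world:
  u (successors {y}): φ is true.
  v (successors ∅): φ is false.
  w (successors ∅): φ is false.
  x (successors ∅): φ is false.
  y (successors {x}): φ is false.
  z (successors ∅): φ is false.
For instance, at u:
  At u: \Diamond \neg ((\Diamond r \land q) \lor q) requires \neg ((\Diamond r \land q) \lor q) at some successor in {y}.
    \neg ((\Diamond r \land q) \lor q) holds at y, so \Diamond \neg ((\Diamond r \land q) \lor q) is true at u.
      At y: (\Diamond r \land q) \lor q is false, so \neg ((\Diamond r \land q) \lor q) is true.
Satisfying worlds: {u}

1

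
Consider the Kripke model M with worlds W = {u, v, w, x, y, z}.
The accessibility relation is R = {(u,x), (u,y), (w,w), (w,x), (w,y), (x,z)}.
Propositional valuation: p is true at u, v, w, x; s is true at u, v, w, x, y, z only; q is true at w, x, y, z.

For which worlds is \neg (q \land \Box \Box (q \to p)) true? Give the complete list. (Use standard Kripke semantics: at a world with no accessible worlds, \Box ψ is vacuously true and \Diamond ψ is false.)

u, v, w

Recall that \Box ψ holds at a world iff ψ holds at every accessible world, and \Diamond ψ holds iff ψ holds at some accessible world.
Let φ = \neg (q \land \Box \Box (q \to p)). Evaluate φ at each world:
  u (successors {x, y}): φ is true.
  v (successors ∅): φ is true.
  w (successors {w, x, y}): φ is true.
  x (successors {z}): φ is false.
  y (successors ∅): φ is false.
  z (successors ∅): φ is false.
For instance, at w:
  At w: q \land \Box \Box (q \to p) is false, so \neg (q \land \Box \Box (q \to p)) is true.
    At w: q is true, \Box \Box (q \to p) is false, so q \land \Box \Box (q \to p) is false.
      At w: \Box \Box (q \to p) requires \Box (q \to p) at every successor {w, x, y}.
        \Box (q \to p) fails at w, so \Box \Box (q \to p) is false at w.
Satisfying worlds: {u, v, w}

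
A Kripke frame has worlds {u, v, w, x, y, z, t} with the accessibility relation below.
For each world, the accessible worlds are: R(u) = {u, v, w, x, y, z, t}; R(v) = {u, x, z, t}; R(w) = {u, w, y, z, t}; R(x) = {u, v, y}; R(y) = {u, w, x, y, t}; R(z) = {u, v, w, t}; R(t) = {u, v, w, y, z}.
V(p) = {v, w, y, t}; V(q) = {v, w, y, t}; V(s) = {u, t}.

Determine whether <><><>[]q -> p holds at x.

Yes

At x: <><><>[]q is false, p is false, so <><><>[]q -> p is true.
  At x: <><><>[]q requires <><>[]q at some successor in {u, v, y}.
    At u: <><>[]q is false.
    At v: <><>[]q is false.
    At y: <><>[]q is false.
  So <><><>[]q is false at x.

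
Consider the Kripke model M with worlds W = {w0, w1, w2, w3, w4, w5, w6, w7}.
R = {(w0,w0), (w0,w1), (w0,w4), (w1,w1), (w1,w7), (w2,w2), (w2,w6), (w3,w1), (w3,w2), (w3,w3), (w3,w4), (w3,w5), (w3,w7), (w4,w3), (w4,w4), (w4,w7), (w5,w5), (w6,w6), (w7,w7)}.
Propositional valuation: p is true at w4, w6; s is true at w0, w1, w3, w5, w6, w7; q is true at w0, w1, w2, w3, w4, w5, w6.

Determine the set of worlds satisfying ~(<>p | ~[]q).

Let φ = ~(<>p | ~[]q). Evaluate φ at each world:
  w0 (successors {w0, w1, w4}): φ is false.
  w1 (successors {w1, w7}): φ is false.
  w2 (successors {w2, w6}): φ is false.
  w3 (successors {w1, w2, w3, w4, w5, w7}): φ is false.
  w4 (successors {w3, w4, w7}): φ is false.
  w5 (successors {w5}): φ is true.
  w6 (successors {w6}): φ is false.
  w7 (successors {w7}): φ is false.
For instance, at w2:
  At w2: <>p | ~[]q is true, so ~(<>p | ~[]q) is false.
    At w2: <>p is true, ~[]q is false, so <>p | ~[]q is true.
      At w2: <>p requires p at some successor in {w2, w6}.
        p holds at w6, so <>p is true at w2.
      At w2: []q is true, so ~[]q is false.
Satisfying worlds: {w5}

w5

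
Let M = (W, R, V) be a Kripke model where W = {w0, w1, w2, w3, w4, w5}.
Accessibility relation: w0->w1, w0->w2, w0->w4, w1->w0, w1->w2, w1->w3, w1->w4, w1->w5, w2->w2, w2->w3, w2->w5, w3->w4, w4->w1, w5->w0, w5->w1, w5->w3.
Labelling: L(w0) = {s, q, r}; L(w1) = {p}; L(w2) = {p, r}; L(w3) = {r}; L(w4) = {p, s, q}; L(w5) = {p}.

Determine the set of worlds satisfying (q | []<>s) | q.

w0, w4, w5

Let φ = (q | []<>s) | q. Evaluate φ at each world:
  w0 (successors {w1, w2, w4}): φ is true.
  w1 (successors {w0, w2, w3, w4, w5}): φ is false.
  w2 (successors {w2, w3, w5}): φ is false.
  w3 (successors {w4}): φ is false.
  w4 (successors {w1}): φ is true.
  w5 (successors {w0, w1, w3}): φ is true.
For instance, at w5:
  At w5: q | []<>s is true, q is false, so (q | []<>s) | q is true.
    At w5: q is false, []<>s is true, so q | []<>s is true.
      At w5: []<>s requires <>s at every successor {w0, w1, w3}.
        At w0: <>s is true.
        At w1: <>s is true.
        At w3: <>s is true.
      So []<>s is true at w5.
Satisfying worlds: {w0, w4, w5}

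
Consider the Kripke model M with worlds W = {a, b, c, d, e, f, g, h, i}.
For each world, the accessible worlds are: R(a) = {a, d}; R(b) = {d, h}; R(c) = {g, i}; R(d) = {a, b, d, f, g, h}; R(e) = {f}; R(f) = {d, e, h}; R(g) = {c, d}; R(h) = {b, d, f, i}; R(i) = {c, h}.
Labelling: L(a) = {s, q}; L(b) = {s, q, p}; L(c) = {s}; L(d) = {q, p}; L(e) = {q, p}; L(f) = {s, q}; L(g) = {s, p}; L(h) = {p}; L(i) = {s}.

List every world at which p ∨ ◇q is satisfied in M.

Recall that ◇ψ holds at a world iff ψ holds at some accessible world.
Let φ = p ∨ ◇q. Evaluate φ at each world:
  a (successors {a, d}): φ is true.
  b (successors {d, h}): φ is true.
  c (successors {g, i}): φ is false.
  d (successors {a, b, d, f, g, h}): φ is true.
  e (successors {f}): φ is true.
  f (successors {d, e, h}): φ is true.
  g (successors {c, d}): φ is true.
  h (successors {b, d, f, i}): φ is true.
  i (successors {c, h}): φ is false.
For instance, at d:
  At d: p is true, ◇q is true, so p ∨ ◇q is true.
    At d: ◇q requires q at some successor in {a, b, d, f, g, h}.
      q holds at a, so ◇q is true at d.
Satisfying worlds: {a, b, d, e, f, g, h}

a, b, d, e, f, g, h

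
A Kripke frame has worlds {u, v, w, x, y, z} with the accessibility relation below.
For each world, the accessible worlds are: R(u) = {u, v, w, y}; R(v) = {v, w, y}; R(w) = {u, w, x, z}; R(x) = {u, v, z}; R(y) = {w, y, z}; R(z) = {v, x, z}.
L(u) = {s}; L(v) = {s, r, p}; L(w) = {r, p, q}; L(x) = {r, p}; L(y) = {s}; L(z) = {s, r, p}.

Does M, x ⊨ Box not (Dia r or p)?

No

Recall that Box ψ holds at a world iff ψ holds at every accessible world, and Dia ψ holds iff ψ holds at some accessible world.
At x: Box not (Dia r or p) requires not (Dia r or p) at every successor {u, v, z}.
  not (Dia r or p) fails at u, so Box not (Dia r or p) is false at x.
    At u: Dia r or p is true, so not (Dia r or p) is false.
      At u: Dia r is true, p is false, so Dia r or p is true.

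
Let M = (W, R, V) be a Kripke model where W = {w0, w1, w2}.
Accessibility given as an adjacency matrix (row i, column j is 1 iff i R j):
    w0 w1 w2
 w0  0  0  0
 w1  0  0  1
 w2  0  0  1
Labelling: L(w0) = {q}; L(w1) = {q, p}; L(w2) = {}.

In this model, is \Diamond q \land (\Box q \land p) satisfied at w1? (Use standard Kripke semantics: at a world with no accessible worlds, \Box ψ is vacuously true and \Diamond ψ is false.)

No

At w1: \Diamond q is false, \Box q \land p is false, so \Diamond q \land (\Box q \land p) is false.
  At w1: \Diamond q requires q at some successor in {w2}.
    At w2: q is false.
  So \Diamond q is false at w1.
  At w1: \Box q is false, p is true, so \Box q \land p is false.
    At w1: \Box q requires q at every successor {w2}.
      q fails at w2, so \Box q is false at w1.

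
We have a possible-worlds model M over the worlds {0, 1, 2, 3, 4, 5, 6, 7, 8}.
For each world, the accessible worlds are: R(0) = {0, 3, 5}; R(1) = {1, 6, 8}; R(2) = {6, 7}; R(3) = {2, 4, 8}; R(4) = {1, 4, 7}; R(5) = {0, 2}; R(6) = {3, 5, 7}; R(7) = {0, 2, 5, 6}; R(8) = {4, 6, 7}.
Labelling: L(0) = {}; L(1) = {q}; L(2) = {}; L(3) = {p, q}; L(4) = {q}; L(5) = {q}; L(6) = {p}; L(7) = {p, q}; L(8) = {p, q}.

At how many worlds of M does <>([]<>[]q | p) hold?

8

Let φ = <>([]<>[]q | p). Evaluate φ at each world:
  0 (successors {0, 3, 5}): φ is true.
  1 (successors {1, 6, 8}): φ is true.
  2 (successors {6, 7}): φ is true.
  3 (successors {2, 4, 8}): φ is true.
  4 (successors {1, 4, 7}): φ is true.
  5 (successors {0, 2}): φ is false.
  6 (successors {3, 5, 7}): φ is true.
  7 (successors {0, 2, 5, 6}): φ is true.
  8 (successors {4, 6, 7}): φ is true.
For instance, at 3:
  At 3: <>([]<>[]q | p) requires []<>[]q | p at some successor in {2, 4, 8}.
    []<>[]q | p holds at 4, so <>([]<>[]q | p) is true at 3.
      At 4: []<>[]q is true, p is false, so []<>[]q | p is true.
Satisfying worlds: {0, 1, 2, 3, 4, 6, 7, 8}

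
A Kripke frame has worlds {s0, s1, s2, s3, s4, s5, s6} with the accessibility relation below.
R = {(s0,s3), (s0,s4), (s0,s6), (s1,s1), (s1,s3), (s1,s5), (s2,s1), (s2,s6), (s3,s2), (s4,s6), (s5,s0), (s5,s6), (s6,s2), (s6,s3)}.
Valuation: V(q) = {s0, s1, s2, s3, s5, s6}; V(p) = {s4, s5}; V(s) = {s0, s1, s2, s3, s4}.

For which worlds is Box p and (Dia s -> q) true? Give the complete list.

none

Let φ = Box p and (Dia s -> q). Evaluate φ at each world:
  s0 (successors {s3, s4, s6}): φ is false.
  s1 (successors {s1, s3, s5}): φ is false.
  s2 (successors {s1, s6}): φ is false.
  s3 (successors {s2}): φ is false.
  s4 (successors {s6}): φ is false.
  s5 (successors {s0, s6}): φ is false.
  s6 (successors {s2, s3}): φ is false.
For instance, at s2:
  At s2: Box p is false, Dia s -> q is true, so Box p and (Dia s -> q) is false.
    At s2: Box p requires p at every successor {s1, s6}.
      p fails at s1, so Box p is false at s2.
    At s2: Dia s is true, q is true, so Dia s -> q is true.
      At s2: Dia s requires s at some successor in {s1, s6}.
        s holds at s1, so Dia s is true at s2.
Satisfying worlds: none.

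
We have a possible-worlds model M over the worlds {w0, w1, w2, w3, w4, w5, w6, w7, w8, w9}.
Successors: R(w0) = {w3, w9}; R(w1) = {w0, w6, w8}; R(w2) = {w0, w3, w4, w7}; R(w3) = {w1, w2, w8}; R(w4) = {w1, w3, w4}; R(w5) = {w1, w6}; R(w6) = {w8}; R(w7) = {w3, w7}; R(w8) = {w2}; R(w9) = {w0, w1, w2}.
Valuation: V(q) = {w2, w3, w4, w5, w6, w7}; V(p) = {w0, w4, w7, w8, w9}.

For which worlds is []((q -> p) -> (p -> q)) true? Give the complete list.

w4, w5, w7, w8

Let φ = []((q -> p) -> (p -> q)). Evaluate φ at each world:
  w0 (successors {w3, w9}): φ is false.
  w1 (successors {w0, w6, w8}): φ is false.
  w2 (successors {w0, w3, w4, w7}): φ is false.
  w3 (successors {w1, w2, w8}): φ is false.
  w4 (successors {w1, w3, w4}): φ is true.
  w5 (successors {w1, w6}): φ is true.
  w6 (successors {w8}): φ is false.
  w7 (successors {w3, w7}): φ is true.
  w8 (successors {w2}): φ is true.
  w9 (successors {w0, w1, w2}): φ is false.
For instance, at w5:
  At w5: []((q -> p) -> (p -> q)) requires (q -> p) -> (p -> q) at every successor {w1, w6}.
    At w1: (q -> p) -> (p -> q) is true.
    At w6: (q -> p) -> (p -> q) is true.
  So []((q -> p) -> (p -> q)) is true at w5.
Satisfying worlds: {w4, w5, w7, w8}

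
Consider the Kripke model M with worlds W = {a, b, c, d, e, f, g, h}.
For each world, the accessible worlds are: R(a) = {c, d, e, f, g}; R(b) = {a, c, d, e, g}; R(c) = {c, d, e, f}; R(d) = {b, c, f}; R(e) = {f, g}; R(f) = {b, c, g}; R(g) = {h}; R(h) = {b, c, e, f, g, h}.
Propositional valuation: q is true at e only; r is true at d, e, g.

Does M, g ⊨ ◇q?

Recall that ◇ψ holds at a world iff ψ holds at some accessible world.
At g: ◇q requires q at some successor in {h}.
  At h: q is false.
So ◇q is false at g.

No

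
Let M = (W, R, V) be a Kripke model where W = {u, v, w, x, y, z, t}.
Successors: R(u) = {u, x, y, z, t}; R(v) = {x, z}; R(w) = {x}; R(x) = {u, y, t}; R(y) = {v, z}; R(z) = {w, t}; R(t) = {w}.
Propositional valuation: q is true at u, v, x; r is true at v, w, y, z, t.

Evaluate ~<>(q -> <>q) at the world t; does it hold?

At t: <>(q -> <>q) is true, so ~<>(q -> <>q) is false.
  At t: <>(q -> <>q) requires q -> <>q at some successor in {w}.
    q -> <>q holds at w, so <>(q -> <>q) is true at t.
      At w: q is false, <>q is true, so q -> <>q is true.

No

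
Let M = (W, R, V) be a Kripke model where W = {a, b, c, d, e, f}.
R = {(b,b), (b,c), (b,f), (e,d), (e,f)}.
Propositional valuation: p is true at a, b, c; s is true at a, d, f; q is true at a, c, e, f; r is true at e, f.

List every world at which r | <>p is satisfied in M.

b, e, f

Recall that <>ψ holds at a world iff ψ holds at some accessible world.
Let φ = r | <>p. Evaluate φ at each world:
  a (successors ∅): φ is false.
  b (successors {b, c, f}): φ is true.
  c (successors ∅): φ is false.
  d (successors ∅): φ is false.
  e (successors {d, f}): φ is true.
  f (successors ∅): φ is true.
For instance, at e:
  At e: r is true, <>p is false, so r | <>p is true.
    At e: <>p requires p at some successor in {d, f}.
      At d: p is false.
      At f: p is false.
    So <>p is false at e.
Satisfying worlds: {b, e, f}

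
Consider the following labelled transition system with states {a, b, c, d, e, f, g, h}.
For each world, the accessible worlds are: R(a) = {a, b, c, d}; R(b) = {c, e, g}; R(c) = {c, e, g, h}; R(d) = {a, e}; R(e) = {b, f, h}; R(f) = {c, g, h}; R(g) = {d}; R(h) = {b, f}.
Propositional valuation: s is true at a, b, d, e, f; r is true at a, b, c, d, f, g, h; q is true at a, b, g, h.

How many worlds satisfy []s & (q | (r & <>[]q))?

Let φ = []s & (q | (r & <>[]q)). Evaluate φ at each world:
  a (successors {a, b, c, d}): φ is false.
  b (successors {c, e, g}): φ is false.
  c (successors {c, e, g, h}): φ is false.
  d (successors {a, e}): φ is false.
  e (successors {b, f, h}): φ is false.
  f (successors {c, g, h}): φ is false.
  g (successors {d}): φ is true.
  h (successors {b, f}): φ is true.
For instance, at e:
  At e: []s is false, q | (r & <>[]q) is false, so []s & (q | (r & <>[]q)) is false.
    At e: []s requires s at every successor {b, f, h}.
      s fails at h, so []s is false at e.
    At e: q is false, r & <>[]q is false, so q | (r & <>[]q) is false.
      At e: r is false, <>[]q is false, so r & <>[]q is false.
Satisfying worlds: {g, h}

2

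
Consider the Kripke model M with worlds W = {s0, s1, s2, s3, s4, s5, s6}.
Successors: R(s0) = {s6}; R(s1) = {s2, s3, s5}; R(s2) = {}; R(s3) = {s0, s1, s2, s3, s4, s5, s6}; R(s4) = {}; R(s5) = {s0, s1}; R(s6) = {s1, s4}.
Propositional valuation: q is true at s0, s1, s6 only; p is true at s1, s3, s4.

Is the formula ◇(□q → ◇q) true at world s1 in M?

At s1: ◇(□q → ◇q) requires □q → ◇q at some successor in {s2, s3, s5}.
  □q → ◇q holds at s3, so ◇(□q → ◇q) is true at s1.
    At s3: □q is false, ◇q is true, so □q → ◇q is true.
      At s3: □q requires q at every successor {s0, s1, s2, s3, s4, s5, s6}.
        q fails at s2, so □q is false at s3.
      At s3: ◇q requires q at some successor in {s0, s1, s2, s3, s4, s5, s6}.
        q holds at s0, so ◇q is true at s3.

Yes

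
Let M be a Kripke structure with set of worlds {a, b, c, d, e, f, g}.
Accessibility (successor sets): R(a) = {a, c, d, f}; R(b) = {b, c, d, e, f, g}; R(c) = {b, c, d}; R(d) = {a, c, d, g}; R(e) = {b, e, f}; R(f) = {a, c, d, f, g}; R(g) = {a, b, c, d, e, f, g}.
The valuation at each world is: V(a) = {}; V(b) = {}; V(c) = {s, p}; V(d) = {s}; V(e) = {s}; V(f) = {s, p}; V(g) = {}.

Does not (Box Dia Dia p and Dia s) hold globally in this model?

No

Let φ = not (Box Dia Dia p and Dia s). Evaluate φ at each world:
  a (successors {a, c, d, f}): φ is false.
  b (successors {b, c, d, e, f, g}): φ is false.
  c (successors {b, c, d}): φ is false.
  d (successors {a, c, d, g}): φ is false.
  e (successors {b, e, f}): φ is false.
  f (successors {a, c, d, f, g}): φ is false.
  g (successors {a, b, c, d, e, f, g}): φ is false.
Detail at a (counterexample):
  At a: Box Dia Dia p and Dia s is true, so not (Box Dia Dia p and Dia s) is false.
    At a: Box Dia Dia p is true, Dia s is true, so Box Dia Dia p and Dia s is true.
      At a: Box Dia Dia p requires Dia Dia p at every successor {a, c, d, f}.
        At a: Dia Dia p is true.
        At c: Dia Dia p is true.
        At d: Dia Dia p is true.
        At f: Dia Dia p is true.
      So Box Dia Dia p is true at a.
      At a: Dia s requires s at some successor in {a, c, d, f}.
        s holds at c, so Dia s is true at a.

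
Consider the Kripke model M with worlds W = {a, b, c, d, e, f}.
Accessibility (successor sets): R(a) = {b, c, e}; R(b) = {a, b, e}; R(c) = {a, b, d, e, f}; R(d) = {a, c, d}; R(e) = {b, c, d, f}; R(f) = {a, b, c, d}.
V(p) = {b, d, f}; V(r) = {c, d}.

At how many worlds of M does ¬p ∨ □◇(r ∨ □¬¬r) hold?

Let φ = ¬p ∨ □◇(r ∨ □¬¬r). Evaluate φ at each world:
  a (successors {b, c, e}): φ is true.
  b (successors {a, b, e}): φ is false.
  c (successors {a, b, d, e, f}): φ is true.
  d (successors {a, c, d}): φ is true.
  e (successors {b, c, d, f}): φ is true.
  f (successors {a, b, c, d}): φ is false.
For instance, at a:
  At a: ¬p is true, □◇(r ∨ □¬¬r) is false, so ¬p ∨ □◇(r ∨ □¬¬r) is true.
    At a: □◇(r ∨ □¬¬r) requires ◇(r ∨ □¬¬r) at every successor {b, c, e}.
      ◇(r ∨ □¬¬r) fails at b, so □◇(r ∨ □¬¬r) is false at a.
Satisfying worlds: {a, c, d, e}

4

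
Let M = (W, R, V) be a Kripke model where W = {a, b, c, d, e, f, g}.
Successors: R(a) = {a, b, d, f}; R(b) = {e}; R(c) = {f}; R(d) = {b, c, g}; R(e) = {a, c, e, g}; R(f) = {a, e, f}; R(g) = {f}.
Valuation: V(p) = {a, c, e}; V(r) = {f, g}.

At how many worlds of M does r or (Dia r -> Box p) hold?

Let φ = r or (Dia r -> Box p). Evaluate φ at each world:
  a (successors {a, b, d, f}): φ is false.
  b (successors {e}): φ is true.
  c (successors {f}): φ is false.
  d (successors {b, c, g}): φ is false.
  e (successors {a, c, e, g}): φ is false.
  f (successors {a, e, f}): φ is true.
  g (successors {f}): φ is true.
For instance, at e:
  At e: r is false, Dia r -> Box p is false, so r or (Dia r -> Box p) is false.
    At e: Dia r is true, Box p is false, so Dia r -> Box p is false.
      At e: Dia r requires r at some successor in {a, c, e, g}.
        r holds at g, so Dia r is true at e.
      At e: Box p requires p at every successor {a, c, e, g}.
        p fails at g, so Box p is false at e.
Satisfying worlds: {b, f, g}

3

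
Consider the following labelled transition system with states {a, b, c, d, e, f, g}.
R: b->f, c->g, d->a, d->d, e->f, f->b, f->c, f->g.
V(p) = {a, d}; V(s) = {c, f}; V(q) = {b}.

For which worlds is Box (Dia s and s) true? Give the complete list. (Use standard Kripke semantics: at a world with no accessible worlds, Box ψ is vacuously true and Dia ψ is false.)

Let φ = Box (Dia s and s). Evaluate φ at each world:
  a (successors ∅): φ is true.
  b (successors {f}): φ is true.
  c (successors {g}): φ is false.
  d (successors {a, d}): φ is false.
  e (successors {f}): φ is true.
  f (successors {b, c, g}): φ is false.
  g (successors ∅): φ is true.
For instance, at f:
  At f: Box (Dia s and s) requires Dia s and s at every successor {b, c, g}.
    Dia s and s fails at b, so Box (Dia s and s) is false at f.
      At b: Dia s is true, s is false, so Dia s and s is false.
Satisfying worlds: {a, b, e, g}

a, b, e, g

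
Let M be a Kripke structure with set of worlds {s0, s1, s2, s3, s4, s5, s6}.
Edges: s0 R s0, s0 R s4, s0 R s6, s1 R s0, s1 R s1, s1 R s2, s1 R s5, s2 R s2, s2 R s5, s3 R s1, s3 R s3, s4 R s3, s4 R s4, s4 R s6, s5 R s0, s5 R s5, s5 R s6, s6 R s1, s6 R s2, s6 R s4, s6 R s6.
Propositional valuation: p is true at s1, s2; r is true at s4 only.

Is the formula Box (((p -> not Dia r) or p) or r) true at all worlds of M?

Yes

Let φ = Box (((p -> not Dia r) or p) or r). Evaluate φ at each world:
  s0 (successors {s0, s4, s6}): φ is true.
  s1 (successors {s0, s1, s2, s5}): φ is true.
  s2 (successors {s2, s5}): φ is true.
  s3 (successors {s1, s3}): φ is true.
  s4 (successors {s3, s4, s6}): φ is true.
  s5 (successors {s0, s5, s6}): φ is true.
  s6 (successors {s1, s2, s4, s6}): φ is true.
For instance, at s0:
  At s0: Box (((p -> not Dia r) or p) or r) requires ((p -> not Dia r) or p) or r at every successor {s0, s4, s6}.
      At s0: (p -> not Dia r) or p is true, r is false, so ((p -> not Dia r) or p) or r is true.
      At s4: (p -> not Dia r) or p is true, r is true, so ((p -> not Dia r) or p) or r is true.
      At s6: (p -> not Dia r) or p is true, r is false, so ((p -> not Dia r) or p) or r is true.
  So Box (((p -> not Dia r) or p) or r) is true at s0.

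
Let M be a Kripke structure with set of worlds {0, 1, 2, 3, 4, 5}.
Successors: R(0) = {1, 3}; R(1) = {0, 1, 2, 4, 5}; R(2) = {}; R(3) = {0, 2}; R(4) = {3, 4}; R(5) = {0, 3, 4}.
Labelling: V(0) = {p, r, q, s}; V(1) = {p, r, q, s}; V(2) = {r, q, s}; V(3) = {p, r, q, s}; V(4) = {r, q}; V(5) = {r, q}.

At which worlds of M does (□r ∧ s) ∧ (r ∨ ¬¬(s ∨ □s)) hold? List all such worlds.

0, 1, 2, 3

Let φ = (□r ∧ s) ∧ (r ∨ ¬¬(s ∨ □s)). Evaluate φ at each world:
  0 (successors {1, 3}): φ is true.
  1 (successors {0, 1, 2, 4, 5}): φ is true.
  2 (successors ∅): φ is true.
  3 (successors {0, 2}): φ is true.
  4 (successors {3, 4}): φ is false.
  5 (successors {0, 3, 4}): φ is false.
For instance, at 3:
  At 3: □r ∧ s is true, r ∨ ¬¬(s ∨ □s) is true, so (□r ∧ s) ∧ (r ∨ ¬¬(s ∨ □s)) is true.
    At 3: □r is true, s is true, so □r ∧ s is true.
      At 3: □r requires r at every successor {0, 2}.
        At 0: r is true.
        At 2: r is true.
      So □r is true at 3.
    At 3: r is true, ¬¬(s ∨ □s) is true, so r ∨ ¬¬(s ∨ □s) is true.
      At 3: ¬(s ∨ □s) is false, so ¬¬(s ∨ □s) is true.
Satisfying worlds: {0, 1, 2, 3}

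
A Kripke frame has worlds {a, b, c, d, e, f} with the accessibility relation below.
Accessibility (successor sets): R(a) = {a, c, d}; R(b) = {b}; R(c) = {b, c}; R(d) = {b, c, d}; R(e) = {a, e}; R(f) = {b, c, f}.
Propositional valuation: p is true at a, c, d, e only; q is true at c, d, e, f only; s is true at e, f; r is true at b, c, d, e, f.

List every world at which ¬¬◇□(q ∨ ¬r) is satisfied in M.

Let φ = ¬¬◇□(q ∨ ¬r). Evaluate φ at each world:
  a (successors {a, c, d}): φ is true.
  b (successors {b}): φ is false.
  c (successors {b, c}): φ is false.
  d (successors {b, c, d}): φ is false.
  e (successors {a, e}): φ is true.
  f (successors {b, c, f}): φ is false.
For instance, at f:
  At f: ¬◇□(q ∨ ¬r) is true, so ¬¬◇□(q ∨ ¬r) is false.
    At f: ◇□(q ∨ ¬r) is false, so ¬◇□(q ∨ ¬r) is true.
      At f: ◇□(q ∨ ¬r) requires □(q ∨ ¬r) at some successor in {b, c, f}.
        At b: □(q ∨ ¬r) is false.
        At c: □(q ∨ ¬r) is false.
        At f: □(q ∨ ¬r) is false.
      So ◇□(q ∨ ¬r) is false at f.
Satisfying worlds: {a, e}

a, e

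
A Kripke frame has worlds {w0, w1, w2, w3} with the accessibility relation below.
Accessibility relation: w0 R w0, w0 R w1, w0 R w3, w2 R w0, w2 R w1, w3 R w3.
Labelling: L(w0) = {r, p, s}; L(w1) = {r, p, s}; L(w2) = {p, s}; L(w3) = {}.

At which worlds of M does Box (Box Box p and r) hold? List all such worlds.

w1

Let φ = Box (Box Box p and r). Evaluate φ at each world:
  w0 (successors {w0, w1, w3}): φ is false.
  w1 (successors ∅): φ is true.
  w2 (successors {w0, w1}): φ is false.
  w3 (successors {w3}): φ is false.
For instance, at w3:
  At w3: Box (Box Box p and r) requires Box Box p and r at every successor {w3}.
    Box Box p and r fails at w3, so Box (Box Box p and r) is false at w3.
      At w3: Box Box p is false, r is false, so Box Box p and r is false.
Satisfying worlds: {w1}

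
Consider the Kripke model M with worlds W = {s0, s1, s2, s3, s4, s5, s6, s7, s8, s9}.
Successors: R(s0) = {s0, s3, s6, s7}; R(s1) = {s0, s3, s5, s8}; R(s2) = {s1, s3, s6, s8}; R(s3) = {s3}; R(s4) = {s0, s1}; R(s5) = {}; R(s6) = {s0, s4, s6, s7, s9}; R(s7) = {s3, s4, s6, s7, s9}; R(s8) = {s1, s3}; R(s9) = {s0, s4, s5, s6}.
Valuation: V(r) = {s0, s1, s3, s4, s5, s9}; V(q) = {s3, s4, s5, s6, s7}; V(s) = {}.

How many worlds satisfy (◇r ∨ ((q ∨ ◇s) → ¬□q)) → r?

Recall that □ψ holds at a world iff ψ holds at every accessible world, and ◇ψ holds iff ψ holds at some accessible world.
Let φ = (◇r ∨ ((q ∨ ◇s) → ¬□q)) → r. Evaluate φ at each world:
  s0 (successors {s0, s3, s6, s7}): φ is true.
  s1 (successors {s0, s3, s5, s8}): φ is true.
  s2 (successors {s1, s3, s6, s8}): φ is false.
  s3 (successors {s3}): φ is true.
  s4 (successors {s0, s1}): φ is true.
  s5 (successors ∅): φ is true.
  s6 (successors {s0, s4, s6, s7, s9}): φ is false.
  s7 (successors {s3, s4, s6, s7, s9}): φ is false.
  s8 (successors {s1, s3}): φ is false.
  s9 (successors {s0, s4, s5, s6}): φ is true.
For instance, at s3:
  At s3: ◇r ∨ ((q ∨ ◇s) → ¬□q) is true, r is true, so (◇r ∨ ((q ∨ ◇s) → ¬□q)) → r is true.
    At s3: ◇r is true, (q ∨ ◇s) → ¬□q is false, so ◇r ∨ ((q ∨ ◇s) → ¬□q) is true.
      At s3: ◇r requires r at some successor in {s3}.
        r holds at s3, so ◇r is true at s3.
      At s3: q ∨ ◇s is true, ¬□q is false, so (q ∨ ◇s) → ¬□q is false.
Satisfying worlds: {s0, s1, s3, s4, s5, s9}

6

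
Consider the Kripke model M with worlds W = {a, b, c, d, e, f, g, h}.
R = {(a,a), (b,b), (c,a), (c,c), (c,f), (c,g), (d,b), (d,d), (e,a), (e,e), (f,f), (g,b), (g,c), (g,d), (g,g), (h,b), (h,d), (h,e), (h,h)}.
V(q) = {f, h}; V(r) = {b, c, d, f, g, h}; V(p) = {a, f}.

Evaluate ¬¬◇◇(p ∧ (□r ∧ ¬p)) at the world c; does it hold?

No

At c: ¬◇◇(p ∧ (□r ∧ ¬p)) is true, so ¬¬◇◇(p ∧ (□r ∧ ¬p)) is false.
  At c: ◇◇(p ∧ (□r ∧ ¬p)) is false, so ¬◇◇(p ∧ (□r ∧ ¬p)) is true.
    At c: ◇◇(p ∧ (□r ∧ ¬p)) requires ◇(p ∧ (□r ∧ ¬p)) at some successor in {a, c, f, g}.
      At a: ◇(p ∧ (□r ∧ ¬p)) is false.
      At c: ◇(p ∧ (□r ∧ ¬p)) is false.
      At f: ◇(p ∧ (□r ∧ ¬p)) is false.
      At g: ◇(p ∧ (□r ∧ ¬p)) is false.
    So ◇◇(p ∧ (□r ∧ ¬p)) is false at c.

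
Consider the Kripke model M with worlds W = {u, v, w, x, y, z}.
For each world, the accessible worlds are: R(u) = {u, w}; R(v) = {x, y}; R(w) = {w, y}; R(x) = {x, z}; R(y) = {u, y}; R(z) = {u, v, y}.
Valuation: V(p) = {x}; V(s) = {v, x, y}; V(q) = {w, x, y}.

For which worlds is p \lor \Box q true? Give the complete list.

Let φ = p \lor \Box q. Evaluate φ at each world:
  u (successors {u, w}): φ is false.
  v (successors {x, y}): φ is true.
  w (successors {w, y}): φ is true.
  x (successors {x, z}): φ is true.
  y (successors {u, y}): φ is false.
  z (successors {u, v, y}): φ is false.
For instance, at v:
  At v: p is false, \Box q is true, so p \lor \Box q is true.
    At v: \Box q requires q at every successor {x, y}.
      At x: q is true.
      At y: q is true.
    So \Box q is true at v.
Satisfying worlds: {v, w, x}

v, w, x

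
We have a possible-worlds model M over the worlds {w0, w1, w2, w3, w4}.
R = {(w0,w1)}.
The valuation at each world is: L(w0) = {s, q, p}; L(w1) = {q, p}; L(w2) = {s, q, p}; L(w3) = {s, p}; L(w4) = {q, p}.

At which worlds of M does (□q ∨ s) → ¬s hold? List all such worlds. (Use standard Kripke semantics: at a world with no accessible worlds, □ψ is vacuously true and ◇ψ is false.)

w1, w4

Recall that □ψ holds at a world iff ψ holds at every accessible world, and ◇ψ holds iff ψ holds at some accessible world.
Let φ = (□q ∨ s) → ¬s. Evaluate φ at each world:
  w0 (successors {w1}): φ is false.
  w1 (successors ∅): φ is true.
  w2 (successors ∅): φ is false.
  w3 (successors ∅): φ is false.
  w4 (successors ∅): φ is true.
For instance, at w0:
  At w0: □q ∨ s is true, ¬s is false, so (□q ∨ s) → ¬s is false.
    At w0: □q is true, s is true, so □q ∨ s is true.
      At w0: □q requires q at every successor {w1}.
        At w1: q is true.
      So □q is true at w0.
Satisfying worlds: {w1, w4}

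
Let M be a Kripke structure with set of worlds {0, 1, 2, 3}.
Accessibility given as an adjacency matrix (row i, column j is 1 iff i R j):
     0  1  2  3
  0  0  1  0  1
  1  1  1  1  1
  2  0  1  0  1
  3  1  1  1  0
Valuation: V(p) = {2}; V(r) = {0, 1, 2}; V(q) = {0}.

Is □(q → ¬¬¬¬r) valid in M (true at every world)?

Yes

Let φ = □(q → ¬¬¬¬r). Evaluate φ at each world:
  0 (successors {1, 3}): φ is true.
  1 (successors {0, 1, 2, 3}): φ is true.
  2 (successors {1, 3}): φ is true.
  3 (successors {0, 1, 2}): φ is true.
For instance, at 1:
  At 1: □(q → ¬¬¬¬r) requires q → ¬¬¬¬r at every successor {0, 1, 2, 3}.
    At 0: q → ¬¬¬¬r is true.
    At 1: q → ¬¬¬¬r is true.
    At 2: q → ¬¬¬¬r is true.
    At 3: q → ¬¬¬¬r is true.
  So □(q → ¬¬¬¬r) is true at 1.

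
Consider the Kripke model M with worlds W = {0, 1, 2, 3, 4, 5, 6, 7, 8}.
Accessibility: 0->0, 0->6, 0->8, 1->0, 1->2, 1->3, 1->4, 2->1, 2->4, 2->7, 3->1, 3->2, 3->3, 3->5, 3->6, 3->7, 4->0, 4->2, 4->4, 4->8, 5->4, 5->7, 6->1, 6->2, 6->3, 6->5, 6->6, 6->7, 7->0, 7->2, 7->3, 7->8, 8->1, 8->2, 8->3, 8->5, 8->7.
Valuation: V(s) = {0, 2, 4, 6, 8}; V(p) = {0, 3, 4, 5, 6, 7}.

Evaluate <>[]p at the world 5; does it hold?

No

Recall that []ψ holds at a world iff ψ holds at every accessible world, and <>ψ holds iff ψ holds at some accessible world.
At 5: <>[]p requires []p at some successor in {4, 7}.
  At 4: []p is false.
  At 7: []p is false.
So <>[]p is false at 5.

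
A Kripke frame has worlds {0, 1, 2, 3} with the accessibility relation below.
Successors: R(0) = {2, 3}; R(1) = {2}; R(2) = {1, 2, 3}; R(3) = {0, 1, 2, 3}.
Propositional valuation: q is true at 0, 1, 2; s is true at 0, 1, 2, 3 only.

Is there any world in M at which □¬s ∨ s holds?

Let φ = □¬s ∨ s. Evaluate φ at each world:
  0 (successors {2, 3}): φ is true.
  1 (successors {2}): φ is true.
  2 (successors {1, 2, 3}): φ is true.
  3 (successors {0, 1, 2, 3}): φ is true.
Detail at 0 (witness):
  At 0: □¬s is false, s is true, so □¬s ∨ s is true.
    At 0: □¬s requires ¬s at every successor {2, 3}.
      ¬s fails at 2, so □¬s is false at 0.

Yes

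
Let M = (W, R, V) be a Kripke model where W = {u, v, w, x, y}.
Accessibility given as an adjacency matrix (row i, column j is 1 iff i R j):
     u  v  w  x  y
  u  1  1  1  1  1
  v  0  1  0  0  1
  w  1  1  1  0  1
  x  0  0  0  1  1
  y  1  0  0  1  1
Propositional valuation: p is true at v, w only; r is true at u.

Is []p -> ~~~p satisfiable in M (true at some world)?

Yes

Let φ = []p -> ~~~p. Evaluate φ at each world:
  u (successors {u, v, w, x, y}): φ is true.
  v (successors {v, y}): φ is true.
  w (successors {u, v, w, y}): φ is true.
  x (successors {x, y}): φ is true.
  y (successors {u, x, y}): φ is true.
Detail at u (witness):
  At u: []p is false, ~~~p is true, so []p -> ~~~p is true.
    At u: []p requires p at every successor {u, v, w, x, y}.
      p fails at u, so []p is false at u.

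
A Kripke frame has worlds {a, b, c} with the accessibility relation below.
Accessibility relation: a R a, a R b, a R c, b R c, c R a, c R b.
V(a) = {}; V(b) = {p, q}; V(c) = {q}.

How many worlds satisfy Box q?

1

Let φ = Box q. Evaluate φ at each world:
  a (successors {a, b, c}): φ is false.
  b (successors {c}): φ is true.
  c (successors {a, b}): φ is false.
For instance, at c:
  At c: Box q requires q at every successor {a, b}.
    q fails at a, so Box q is false at c.
Satisfying worlds: {b}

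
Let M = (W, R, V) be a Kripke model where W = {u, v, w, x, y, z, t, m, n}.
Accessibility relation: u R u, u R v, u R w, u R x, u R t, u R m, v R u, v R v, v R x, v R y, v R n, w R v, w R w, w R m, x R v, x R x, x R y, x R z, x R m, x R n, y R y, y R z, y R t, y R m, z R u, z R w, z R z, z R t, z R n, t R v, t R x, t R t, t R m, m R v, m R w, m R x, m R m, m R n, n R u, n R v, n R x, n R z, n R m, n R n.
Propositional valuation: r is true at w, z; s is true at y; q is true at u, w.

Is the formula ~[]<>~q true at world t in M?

No

At t: []<>~q is true, so ~[]<>~q is false.
  At t: []<>~q requires <>~q at every successor {v, x, t, m}.
    At v: <>~q is true.
    At x: <>~q is true.
    At t: <>~q is true.
    At m: <>~q is true.
  So []<>~q is true at t.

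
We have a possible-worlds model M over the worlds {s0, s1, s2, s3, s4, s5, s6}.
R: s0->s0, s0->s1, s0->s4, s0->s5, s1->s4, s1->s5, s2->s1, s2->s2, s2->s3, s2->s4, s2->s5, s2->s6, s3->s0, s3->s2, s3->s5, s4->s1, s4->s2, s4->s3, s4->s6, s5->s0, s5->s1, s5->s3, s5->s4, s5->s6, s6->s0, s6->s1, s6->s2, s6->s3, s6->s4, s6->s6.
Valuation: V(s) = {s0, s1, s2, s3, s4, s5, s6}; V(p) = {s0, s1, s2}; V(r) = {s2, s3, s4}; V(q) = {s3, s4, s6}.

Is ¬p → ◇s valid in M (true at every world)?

Recall that ◇ψ holds at a world iff ψ holds at some accessible world.
Let φ = ¬p → ◇s. Evaluate φ at each world:
  s0 (successors {s0, s1, s4, s5}): φ is true.
  s1 (successors {s4, s5}): φ is true.
  s2 (successors {s1, s2, s3, s4, s5, s6}): φ is true.
  s3 (successors {s0, s2, s5}): φ is true.
  s4 (successors {s1, s2, s3, s6}): φ is true.
  s5 (successors {s0, s1, s3, s4, s6}): φ is true.
  s6 (successors {s0, s1, s2, s3, s4, s6}): φ is true.
For instance, at s0:
  At s0: ¬p is false, ◇s is true, so ¬p → ◇s is true.
    At s0: ◇s requires s at some successor in {s0, s1, s4, s5}.
      s holds at s0, so ◇s is true at s0.

Yes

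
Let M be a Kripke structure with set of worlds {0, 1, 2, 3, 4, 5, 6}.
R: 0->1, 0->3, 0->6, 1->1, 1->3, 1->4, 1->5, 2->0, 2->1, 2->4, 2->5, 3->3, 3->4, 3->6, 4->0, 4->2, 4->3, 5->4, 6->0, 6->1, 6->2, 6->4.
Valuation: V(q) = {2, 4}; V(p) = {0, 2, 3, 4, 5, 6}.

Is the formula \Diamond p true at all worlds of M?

Yes

Let φ = \Diamond p. Evaluate φ at each world:
  0 (successors {1, 3, 6}): φ is true.
  1 (successors {1, 3, 4, 5}): φ is true.
  2 (successors {0, 1, 4, 5}): φ is true.
  3 (successors {3, 4, 6}): φ is true.
  4 (successors {0, 2, 3}): φ is true.
  5 (successors {4}): φ is true.
  6 (successors {0, 1, 2, 4}): φ is true.
For instance, at 1:
  At 1: \Diamond p requires p at some successor in {1, 3, 4, 5}.
    p holds at 3, so \Diamond p is true at 1.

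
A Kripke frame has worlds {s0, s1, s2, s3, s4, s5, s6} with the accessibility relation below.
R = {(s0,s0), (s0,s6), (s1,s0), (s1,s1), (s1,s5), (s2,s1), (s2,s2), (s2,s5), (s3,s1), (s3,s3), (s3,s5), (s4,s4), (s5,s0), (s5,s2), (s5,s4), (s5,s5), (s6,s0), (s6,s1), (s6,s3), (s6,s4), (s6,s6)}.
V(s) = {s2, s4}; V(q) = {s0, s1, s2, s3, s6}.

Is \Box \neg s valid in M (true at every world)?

Let φ = \Box \neg s. Evaluate φ at each world:
  s0 (successors {s0, s6}): φ is true.
  s1 (successors {s0, s1, s5}): φ is true.
  s2 (successors {s1, s2, s5}): φ is false.
  s3 (successors {s1, s3, s5}): φ is true.
  s4 (successors {s4}): φ is false.
  s5 (successors {s0, s2, s4, s5}): φ is false.
  s6 (successors {s0, s1, s3, s4, s6}): φ is false.
Detail at s2 (counterexample):
  At s2: \Box \neg s requires \neg s at every successor {s1, s2, s5}.
    \neg s fails at s2, so \Box \neg s is false at s2.

No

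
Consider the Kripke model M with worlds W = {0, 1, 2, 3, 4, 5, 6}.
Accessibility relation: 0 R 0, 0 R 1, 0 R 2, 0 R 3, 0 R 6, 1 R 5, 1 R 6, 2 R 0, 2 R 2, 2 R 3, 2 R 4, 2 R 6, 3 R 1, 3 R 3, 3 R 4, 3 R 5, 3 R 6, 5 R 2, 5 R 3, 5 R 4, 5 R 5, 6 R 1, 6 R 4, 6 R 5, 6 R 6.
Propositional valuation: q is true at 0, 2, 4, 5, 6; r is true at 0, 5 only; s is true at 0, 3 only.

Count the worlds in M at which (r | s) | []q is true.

Recall that []ψ holds at a world iff ψ holds at every accessible world, and <>ψ holds iff ψ holds at some accessible world.
Let φ = (r | s) | []q. Evaluate φ at each world:
  0 (successors {0, 1, 2, 3, 6}): φ is true.
  1 (successors {5, 6}): φ is true.
  2 (successors {0, 2, 3, 4, 6}): φ is false.
  3 (successors {1, 3, 4, 5, 6}): φ is true.
  4 (successors ∅): φ is true.
  5 (successors {2, 3, 4, 5}): φ is true.
  6 (successors {1, 4, 5, 6}): φ is false.
For instance, at 2:
  At 2: r | s is false, []q is false, so (r | s) | []q is false.
    At 2: []q requires q at every successor {0, 2, 3, 4, 6}.
      q fails at 3, so []q is false at 2.
Satisfying worlds: {0, 1, 3, 4, 5}

5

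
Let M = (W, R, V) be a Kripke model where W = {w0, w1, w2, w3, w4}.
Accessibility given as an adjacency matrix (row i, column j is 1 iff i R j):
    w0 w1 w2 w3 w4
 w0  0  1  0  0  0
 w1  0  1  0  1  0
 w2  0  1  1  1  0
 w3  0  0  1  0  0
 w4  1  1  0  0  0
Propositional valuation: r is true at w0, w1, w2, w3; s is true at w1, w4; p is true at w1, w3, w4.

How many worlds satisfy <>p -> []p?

Let φ = <>p -> []p. Evaluate φ at each world:
  w0 (successors {w1}): φ is true.
  w1 (successors {w1, w3}): φ is true.
  w2 (successors {w1, w2, w3}): φ is false.
  w3 (successors {w2}): φ is true.
  w4 (successors {w0, w1}): φ is false.
For instance, at w0:
  At w0: <>p is true, []p is true, so <>p -> []p is true.
    At w0: <>p requires p at some successor in {w1}.
      p holds at w1, so <>p is true at w0.
    At w0: []p requires p at every successor {w1}.
      At w1: p is true.
    So []p is true at w0.
Satisfying worlds: {w0, w1, w3}

3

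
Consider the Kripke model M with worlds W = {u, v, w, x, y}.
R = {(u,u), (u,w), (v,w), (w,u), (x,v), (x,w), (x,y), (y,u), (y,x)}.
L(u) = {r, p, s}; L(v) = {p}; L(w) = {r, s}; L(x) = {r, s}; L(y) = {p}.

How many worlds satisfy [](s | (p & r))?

Recall that []ψ holds at a world iff ψ holds at every accessible world, and <>ψ holds iff ψ holds at some accessible world.
Let φ = [](s | (p & r)). Evaluate φ at each world:
  u (successors {u, w}): φ is true.
  v (successors {w}): φ is true.
  w (successors {u}): φ is true.
  x (successors {v, w, y}): φ is false.
  y (successors {u, x}): φ is true.
For instance, at x:
  At x: [](s | (p & r)) requires s | (p & r) at every successor {v, w, y}.
    s | (p & r) fails at v, so [](s | (p & r)) is false at x.
Satisfying worlds: {u, v, w, y}

4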